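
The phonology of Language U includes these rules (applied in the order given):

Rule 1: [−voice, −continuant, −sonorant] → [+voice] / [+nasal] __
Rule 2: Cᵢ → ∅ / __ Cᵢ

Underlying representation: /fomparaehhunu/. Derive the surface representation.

fombaraehunu

Rule 1 (post-nasal voicing): /p/ is a voiceless stop immediately after the nasal /m/, so it voices to [b]. /fomparaehhunu/ → fombaraehhunu.
Rule 2 (degemination): /hh/ is a geminate; the first /h/ deletes. /fombaraehhunu/ → fombaraehunu.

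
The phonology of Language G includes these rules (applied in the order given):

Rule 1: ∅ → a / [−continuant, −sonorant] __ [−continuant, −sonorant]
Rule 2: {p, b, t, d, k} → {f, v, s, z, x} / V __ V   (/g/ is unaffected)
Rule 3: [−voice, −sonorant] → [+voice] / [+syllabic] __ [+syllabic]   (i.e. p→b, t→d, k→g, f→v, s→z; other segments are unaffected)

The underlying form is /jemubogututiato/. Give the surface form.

jemuvoguzuziazo

Rule 1 (stop-cluster a-epenthesis): no segment meets the environment; /jemubogututiato/ is unchanged.
Rule 2 (intervocalic spirantization): /b/ is a stop between vowels /u/ and /o/, so it spirantizes to the fricative [v]. /t/ is a stop between vowels /u/ and /u/, so it spirantizes to the fricative [s]. /t/ is a stop between vowels /u/ and /i/, so it spirantizes to the fricative [s]. /t/ is a stop between vowels /a/ and /o/, so it spirantizes to the fricative [s]. /jemubogututiato/ → jemuvogususiaso.
Rule 3 (intervocalic voicing): /s/ is a voiceless obstruent between vowels /u/ and /u/, so it voices to [z]. /s/ is a voiceless obstruent between vowels /u/ and /i/, so it voices to [z]. /s/ is a voiceless obstruent between vowels /a/ and /o/, so it voices to [z]. /jemuvogususiaso/ → jemuvoguzuziazo.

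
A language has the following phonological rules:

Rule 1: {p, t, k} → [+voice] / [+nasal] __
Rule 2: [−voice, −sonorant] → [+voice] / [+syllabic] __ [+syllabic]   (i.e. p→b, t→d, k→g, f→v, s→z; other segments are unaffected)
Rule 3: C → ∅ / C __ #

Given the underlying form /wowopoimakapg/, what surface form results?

Rule 1 (post-nasal voicing): no segment meets the environment; /wowopoimakapg/ is unchanged.
Rule 2 (intervocalic voicing): /p/ is a voiceless obstruent between vowels /o/ and /o/, so it voices to [b]. /k/ is a voiceless obstruent between vowels /a/ and /a/, so it voices to [g]. /wowopoimakapg/ → wowoboimagapg.
Rule 3 (final cluster simplification): /g/ is the second consonant of a word-final cluster /pg/, so it deletes. /wowoboimagapg/ → wowoboimagap.

wowoboimagap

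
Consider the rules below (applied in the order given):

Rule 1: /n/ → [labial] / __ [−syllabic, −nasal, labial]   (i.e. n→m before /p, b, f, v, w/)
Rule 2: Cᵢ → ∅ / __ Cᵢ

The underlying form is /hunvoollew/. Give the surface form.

Rule 1 (nasal place assimilation): /n/ precedes the labial consonant /v/, so it assimilates in place to [m]. /hunvoollew/ → humvoollew.
Rule 2 (degemination): /ll/ is a geminate; the first /l/ deletes. /humvoollew/ → humvoolew.

humvoolew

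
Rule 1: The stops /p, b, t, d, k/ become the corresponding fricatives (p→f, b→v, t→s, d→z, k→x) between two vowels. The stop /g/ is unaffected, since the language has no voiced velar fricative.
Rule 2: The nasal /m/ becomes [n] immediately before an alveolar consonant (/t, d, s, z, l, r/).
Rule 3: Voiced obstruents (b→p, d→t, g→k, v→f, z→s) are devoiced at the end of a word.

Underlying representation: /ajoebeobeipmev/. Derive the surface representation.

ajoeveoveipmef

Rule 1 (intervocalic spirantization): /b/ is a stop between vowels /e/ and /e/, so it spirantizes to the fricative [v]. /b/ is a stop between vowels /o/ and /e/, so it spirantizes to the fricative [v]. /ajoebeobeipmev/ → ajoeveoveipmev.
Rule 2 (nasal place assimilation): no segment meets the environment; /ajoeveoveipmev/ is unchanged.
Rule 3 (final devoicing): /v/ is a voiced obstruent in word-final position, so it devoices to [f]. /ajoeveoveipmev/ → ajoeveoveipmef.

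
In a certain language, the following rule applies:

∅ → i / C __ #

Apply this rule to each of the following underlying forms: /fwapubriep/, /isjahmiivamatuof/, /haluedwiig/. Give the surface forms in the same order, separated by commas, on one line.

/fwapubriep/: the form ends in the consonant /p/, so [i] is inserted word-finally. → [fwapubriepi].
/isjahmiivamatuof/: the form ends in the consonant /f/, so [i] is inserted word-finally. → [isjahmiivamatuofi].
/haluedwiig/: the form ends in the consonant /g/, so [i] is inserted word-finally. → [haluedwiigi].

fwapubriepi, isjahmiivamatuofi, haluedwiigi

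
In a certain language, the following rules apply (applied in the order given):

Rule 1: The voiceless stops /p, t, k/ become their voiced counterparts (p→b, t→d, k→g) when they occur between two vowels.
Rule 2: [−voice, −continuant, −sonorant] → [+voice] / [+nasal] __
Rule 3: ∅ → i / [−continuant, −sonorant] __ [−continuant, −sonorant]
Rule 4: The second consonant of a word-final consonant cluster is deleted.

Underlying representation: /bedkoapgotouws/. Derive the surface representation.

Rule 1 (intervocalic voicing): /t/ is a voiceless stop between vowels /o/ and /o/, so it voices to [d]. /bedkoapgotouws/ → bedkoapgodouws.
Rule 2 (post-nasal voicing): no segment meets the environment; /bedkoapgodouws/ is unchanged.
Rule 3 (stop-cluster i-epenthesis): /d/ and /k/ form a stop–stop cluster, so [i] is inserted between them. /p/ and /g/ form a stop–stop cluster, so [i] is inserted between them. /bedkoapgodouws/ → bedikoapigodouws.
Rule 4 (final cluster simplification): /s/ is the second consonant of a word-final cluster /ws/, so it deletes. /bedikoapigodouws/ → bedikoapigodouw.

bedikoapigodouw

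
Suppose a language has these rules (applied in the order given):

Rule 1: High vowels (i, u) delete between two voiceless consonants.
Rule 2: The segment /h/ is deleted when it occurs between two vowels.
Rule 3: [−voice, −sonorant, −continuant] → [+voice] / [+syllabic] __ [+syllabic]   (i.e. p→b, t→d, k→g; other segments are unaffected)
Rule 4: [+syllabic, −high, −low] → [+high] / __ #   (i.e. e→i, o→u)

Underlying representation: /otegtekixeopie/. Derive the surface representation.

Rule 1 (high vowel syncope): /i/ is a high vowel flanked by voiceless consonants /k/ and /x/, so it deletes. /otegtekixeopie/ → otegtekxeopie.
Rule 2 (intervocalic h-deletion): no segment meets the environment; /otegtekxeopie/ is unchanged.
Rule 3 (intervocalic voicing): /t/ is a voiceless stop between vowels /o/ and /e/, so it voices to [d]. /p/ is a voiceless stop between vowels /o/ and /i/, so it voices to [b]. /otegtekxeopie/ → odegtekxeobie.
Rule 4 (final vowel raising): /e/ is a mid vowel in word-final position, so it raises to [i]. /odegtekxeobie/ → odegtekxeobii.

odegtekxeobii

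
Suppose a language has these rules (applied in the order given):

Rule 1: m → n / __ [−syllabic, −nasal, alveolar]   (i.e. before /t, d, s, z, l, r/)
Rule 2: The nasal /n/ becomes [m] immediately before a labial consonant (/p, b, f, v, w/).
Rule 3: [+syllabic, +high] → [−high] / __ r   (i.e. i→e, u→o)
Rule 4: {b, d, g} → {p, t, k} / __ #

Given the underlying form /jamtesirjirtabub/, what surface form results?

janteserjertabup

Rule 1 (nasal place assimilation): /m/ precedes the alveolar consonant /t/, so it assimilates in place to [n]. /jamtesirjirtabub/ → jantesirjirtabub.
Rule 2 (nasal place assimilation): no segment meets the environment; /jantesirjirtabub/ is unchanged.
Rule 3 (pre-rhotic lowering): /i/ is a high vowel immediately before /r/, so it lowers to [e]. /i/ is a high vowel immediately before /r/, so it lowers to [e]. /jantesirjirtabub/ → janteserjertabub.
Rule 4 (final devoicing): /b/ is a voiced stop in word-final position, so it devoices to [p]. /janteserjertabub/ → janteserjertabup.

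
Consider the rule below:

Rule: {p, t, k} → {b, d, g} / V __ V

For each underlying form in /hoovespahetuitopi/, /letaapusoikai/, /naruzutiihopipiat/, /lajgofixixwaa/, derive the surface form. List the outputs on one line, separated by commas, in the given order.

hoovespaheduidobi, ledaabusoigai, naruzudiihobibiat, lajgofixixwaa

/hoovespahetuitopi/: /t/ is a voiceless stop between vowels /e/ and /u/, so it voices to [d]. /t/ is a voiceless stop between vowels /i/ and /o/, so it voices to [d]. /p/ is a voiceless stop between vowels /o/ and /i/, so it voices to [b]. → [hoovespaheduidobi].
/letaapusoikai/: /t/ is a voiceless stop between vowels /e/ and /a/, so it voices to [d]. /p/ is a voiceless stop between vowels /a/ and /u/, so it voices to [b]. /k/ is a voiceless stop between vowels /i/ and /a/, so it voices to [g]. → [ledaabusoigai].
/naruzutiihopipiat/: /t/ is a voiceless stop between vowels /u/ and /i/, so it voices to [d]. /p/ is a voiceless stop between vowels /o/ and /i/, so it voices to [b]. /p/ is a voiceless stop between vowels /i/ and /i/, so it voices to [b]. → [naruzudiihobibiat].
/lajgofixixwaa/: the rule's environment is not met; surfaces unchanged as [lajgofixixwaa].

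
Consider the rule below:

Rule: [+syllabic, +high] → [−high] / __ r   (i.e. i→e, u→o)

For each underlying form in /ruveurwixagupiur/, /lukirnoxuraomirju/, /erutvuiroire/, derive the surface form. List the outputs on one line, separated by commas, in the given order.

/ruveurwixagupiur/: /u/ is a high vowel immediately before /r/, so it lowers to [o]. /u/ is a high vowel immediately before /r/, so it lowers to [o]. → [ruveorwixagupior].
/lukirnoxuraomirju/: /i/ is a high vowel immediately before /r/, so it lowers to [e]. /u/ is a high vowel immediately before /r/, so it lowers to [o]. /i/ is a high vowel immediately before /r/, so it lowers to [e]. → [lukernoxoraomerju].
/erutvuiroire/: /i/ is a high vowel immediately before /r/, so it lowers to [e]. /i/ is a high vowel immediately before /r/, so it lowers to [e]. → [erutvueroere].

ruveorwixagupior, lukernoxoraomerju, erutvueroere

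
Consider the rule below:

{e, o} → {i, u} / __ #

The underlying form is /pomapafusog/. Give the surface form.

No segment of /pomapafusog/ meets the structural description of the rule, so the form surfaces unchanged.

pomapafusog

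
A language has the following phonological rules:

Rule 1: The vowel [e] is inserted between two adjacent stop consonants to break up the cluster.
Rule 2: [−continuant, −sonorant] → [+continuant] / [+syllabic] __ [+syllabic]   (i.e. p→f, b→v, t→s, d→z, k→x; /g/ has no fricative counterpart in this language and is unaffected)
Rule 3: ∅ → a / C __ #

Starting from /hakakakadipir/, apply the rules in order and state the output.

Rule 1 (stop-cluster e-epenthesis): no segment meets the environment; /hakakakadipir/ is unchanged.
Rule 2 (intervocalic spirantization): /k/ is a stop between vowels /a/ and /a/, so it spirantizes to the fricative [x]. /k/ is a stop between vowels /a/ and /a/, so it spirantizes to the fricative [x]. /k/ is a stop between vowels /a/ and /a/, so it spirantizes to the fricative [x]. /d/ is a stop between vowels /a/ and /i/, so it spirantizes to the fricative [z]. /p/ is a stop between vowels /i/ and /i/, so it spirantizes to the fricative [f]. /hakakakadipir/ → haxaxaxazifir.
Rule 3 (final a-epenthesis): the form ends in the consonant /r/, so [a] is inserted word-finally. /haxaxaxazifir/ → haxaxaxazifira.

haxaxaxazifira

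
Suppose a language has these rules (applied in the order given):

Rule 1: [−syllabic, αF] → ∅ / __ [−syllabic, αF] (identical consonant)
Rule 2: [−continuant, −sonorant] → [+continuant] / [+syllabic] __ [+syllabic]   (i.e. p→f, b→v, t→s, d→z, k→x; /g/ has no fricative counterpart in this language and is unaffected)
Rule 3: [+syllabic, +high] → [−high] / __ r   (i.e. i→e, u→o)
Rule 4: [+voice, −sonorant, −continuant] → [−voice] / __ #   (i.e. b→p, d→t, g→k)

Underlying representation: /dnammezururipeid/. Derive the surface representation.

Rule 1 (degemination): /mm/ is a geminate; the first /m/ deletes. /dnammezururipeid/ → dnamezururipeid.
Rule 2 (intervocalic spirantization): /p/ is a stop between vowels /i/ and /e/, so it spirantizes to the fricative [f]. /dnamezururipeid/ → dnamezururifeid.
Rule 3 (pre-rhotic lowering): /u/ is a high vowel immediately before /r/, so it lowers to [o]. /u/ is a high vowel immediately before /r/, so it lowers to [o]. /dnamezururifeid/ → dnamezororifeid.
Rule 4 (final devoicing): /d/ is a voiced stop in word-final position, so it devoices to [t]. /dnamezororifeid/ → dnamezororifeit.

dnamezororifeit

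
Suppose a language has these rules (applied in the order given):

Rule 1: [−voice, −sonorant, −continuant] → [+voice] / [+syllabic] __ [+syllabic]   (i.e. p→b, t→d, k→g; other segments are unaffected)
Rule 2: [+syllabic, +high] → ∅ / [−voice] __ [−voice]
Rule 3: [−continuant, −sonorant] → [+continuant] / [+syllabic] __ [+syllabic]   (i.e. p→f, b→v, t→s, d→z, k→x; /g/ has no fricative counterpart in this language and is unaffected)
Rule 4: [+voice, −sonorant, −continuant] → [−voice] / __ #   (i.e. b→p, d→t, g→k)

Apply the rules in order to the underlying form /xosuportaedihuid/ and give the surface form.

xosuvortaezihuit

Rule 1 (intervocalic voicing): /p/ is a voiceless stop between vowels /u/ and /o/, so it voices to [b]. /xosuportaedihuid/ → xosubortaedihuid.
Rule 2 (high vowel syncope): no segment meets the environment; /xosubortaedihuid/ is unchanged.
Rule 3 (intervocalic spirantization): /b/ is a stop between vowels /u/ and /o/, so it spirantizes to the fricative [v]. /d/ is a stop between vowels /e/ and /i/, so it spirantizes to the fricative [z]. /xosubortaedihuid/ → xosuvortaezihuid.
Rule 4 (final devoicing): /d/ is a voiced stop in word-final position, so it devoices to [t]. /xosuvortaezihuid/ → xosuvortaezihuit.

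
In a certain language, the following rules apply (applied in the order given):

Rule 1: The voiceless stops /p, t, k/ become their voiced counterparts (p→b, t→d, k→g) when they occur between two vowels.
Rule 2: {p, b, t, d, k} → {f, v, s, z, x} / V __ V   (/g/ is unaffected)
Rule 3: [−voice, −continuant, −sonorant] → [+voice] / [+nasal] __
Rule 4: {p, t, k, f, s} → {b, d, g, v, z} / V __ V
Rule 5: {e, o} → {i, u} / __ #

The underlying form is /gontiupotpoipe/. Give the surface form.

Rule 1 (intervocalic voicing): /p/ is a voiceless stop between vowels /u/ and /o/, so it voices to [b]. /p/ is a voiceless stop between vowels /i/ and /e/, so it voices to [b]. /gontiupotpoipe/ → gontiubotpoibe.
Rule 2 (intervocalic spirantization): /b/ is a stop between vowels /u/ and /o/, so it spirantizes to the fricative [v]. /b/ is a stop between vowels /i/ and /e/, so it spirantizes to the fricative [v]. /gontiubotpoibe/ → gontiuvotpoive.
Rule 3 (post-nasal voicing): /t/ is a voiceless stop immediately after the nasal /n/, so it voices to [d]. /gontiuvotpoive/ → gondiuvotpoive.
Rule 4 (intervocalic voicing): no segment meets the environment; /gondiuvotpoive/ is unchanged.
Rule 5 (final vowel raising): /e/ is a mid vowel in word-final position, so it raises to [i]. /gondiuvotpoive/ → gondiuvotpoivi.

gondiuvotpoivi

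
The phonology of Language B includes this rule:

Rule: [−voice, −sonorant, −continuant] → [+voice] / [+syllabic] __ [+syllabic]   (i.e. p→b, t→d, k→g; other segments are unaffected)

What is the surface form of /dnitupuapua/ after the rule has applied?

/t/ is a voiceless stop between vowels /i/ and /u/, so it voices to [d].
/p/ is a voiceless stop between vowels /u/ and /u/, so it voices to [b].
/p/ is a voiceless stop between vowels /a/ and /u/, so it voices to [b].
Surface form: [dnidubuabua].

dnidubuabua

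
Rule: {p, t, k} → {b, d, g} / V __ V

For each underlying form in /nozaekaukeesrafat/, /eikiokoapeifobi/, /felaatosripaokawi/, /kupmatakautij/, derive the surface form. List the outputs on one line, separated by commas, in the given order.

nozaegaugeesrafat, eigiogoabeifobi, felaadosribaogawi, kupmadagaudij

/nozaekaukeesrafat/: /k/ is a voiceless stop between vowels /e/ and /a/, so it voices to [g]. /k/ is a voiceless stop between vowels /u/ and /e/, so it voices to [g]. → [nozaegaugeesrafat].
/eikiokoapeifobi/: /k/ is a voiceless stop between vowels /i/ and /i/, so it voices to [g]. /k/ is a voiceless stop between vowels /o/ and /o/, so it voices to [g]. /p/ is a voiceless stop between vowels /a/ and /e/, so it voices to [b]. → [eigiogoabeifobi].
/felaatosripaokawi/: /t/ is a voiceless stop between vowels /a/ and /o/, so it voices to [d]. /p/ is a voiceless stop between vowels /i/ and /a/, so it voices to [b]. /k/ is a voiceless stop between vowels /o/ and /a/, so it voices to [g]. → [felaadosribaogawi].
/kupmatakautij/: /t/ is a voiceless stop between vowels /a/ and /a/, so it voices to [d]. /k/ is a voiceless stop between vowels /a/ and /a/, so it voices to [g]. /t/ is a voiceless stop between vowels /u/ and /i/, so it voices to [d]. → [kupmadagaudij].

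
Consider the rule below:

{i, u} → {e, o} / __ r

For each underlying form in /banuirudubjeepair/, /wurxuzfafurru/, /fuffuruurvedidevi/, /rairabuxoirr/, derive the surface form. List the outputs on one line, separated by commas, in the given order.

banuerudubjeepaer, worxuzfaforru, fufforuorvedidevi, raerabuxoerr

/banuirudubjeepair/: /i/ is a high vowel immediately before /r/, so it lowers to [e]. /i/ is a high vowel immediately before /r/, so it lowers to [e]. → [banuerudubjeepaer].
/wurxuzfafurru/: /u/ is a high vowel immediately before /r/, so it lowers to [o]. /u/ is a high vowel immediately before /r/, so it lowers to [o]. → [worxuzfaforru].
/fuffuruurvedidevi/: /u/ is a high vowel immediately before /r/, so it lowers to [o]. /u/ is a high vowel immediately before /r/, so it lowers to [o]. → [fufforuorvedidevi].
/rairabuxoirr/: /i/ is a high vowel immediately before /r/, so it lowers to [e]. /i/ is a high vowel immediately before /r/, so it lowers to [e]. → [raerabuxoerr].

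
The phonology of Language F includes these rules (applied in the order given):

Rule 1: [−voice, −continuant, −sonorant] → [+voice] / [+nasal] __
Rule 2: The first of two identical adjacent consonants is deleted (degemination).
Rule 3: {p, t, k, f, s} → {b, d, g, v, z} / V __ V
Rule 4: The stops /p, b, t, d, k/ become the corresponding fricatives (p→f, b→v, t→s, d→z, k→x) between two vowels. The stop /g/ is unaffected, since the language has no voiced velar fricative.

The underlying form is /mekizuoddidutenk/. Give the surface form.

Rule 1 (post-nasal voicing): /k/ is a voiceless stop immediately after the nasal /n/, so it voices to [g]. /mekizuoddidutenk/ → mekizuoddiduteng.
Rule 2 (degemination): /dd/ is a geminate; the first /d/ deletes. /mekizuoddiduteng/ → mekizuodiduteng.
Rule 3 (intervocalic voicing): /k/ is a voiceless obstruent between vowels /e/ and /i/, so it voices to [g]. /t/ is a voiceless obstruent between vowels /u/ and /e/, so it voices to [d]. /mekizuodiduteng/ → megizuodidudeng.
Rule 4 (intervocalic spirantization): /d/ is a stop between vowels /o/ and /i/, so it spirantizes to the fricative [z]. /d/ is a stop between vowels /i/ and /u/, so it spirantizes to the fricative [z]. /d/ is a stop between vowels /u/ and /e/, so it spirantizes to the fricative [z]. /megizuodidudeng/ → megizuozizuzeng.

megizuozizuzeng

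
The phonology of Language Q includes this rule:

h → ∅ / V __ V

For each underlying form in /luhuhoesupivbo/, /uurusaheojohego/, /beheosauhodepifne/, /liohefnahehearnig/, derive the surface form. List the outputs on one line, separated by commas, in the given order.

/luhuhoesupivbo/: /h/ occurs between vowels /u/ and /u/, so it deletes. /h/ occurs between vowels /u/ and /o/, so it deletes. → [luuoesupivbo].
/uurusaheojohego/: /h/ occurs between vowels /a/ and /e/, so it deletes. /h/ occurs between vowels /o/ and /e/, so it deletes. → [uurusaeojoego].
/beheosauhodepifne/: /h/ occurs between vowels /e/ and /e/, so it deletes. /h/ occurs between vowels /u/ and /o/, so it deletes. → [beeosauodepifne].
/liohefnahehearnig/: /h/ occurs between vowels /o/ and /e/, so it deletes. /h/ occurs between vowels /a/ and /e/, so it deletes. /h/ occurs between vowels /e/ and /e/, so it deletes. → [lioefnaeearnig].

luuoesupivbo, uurusaeojoego, beeosauodepifne, lioefnaeearnig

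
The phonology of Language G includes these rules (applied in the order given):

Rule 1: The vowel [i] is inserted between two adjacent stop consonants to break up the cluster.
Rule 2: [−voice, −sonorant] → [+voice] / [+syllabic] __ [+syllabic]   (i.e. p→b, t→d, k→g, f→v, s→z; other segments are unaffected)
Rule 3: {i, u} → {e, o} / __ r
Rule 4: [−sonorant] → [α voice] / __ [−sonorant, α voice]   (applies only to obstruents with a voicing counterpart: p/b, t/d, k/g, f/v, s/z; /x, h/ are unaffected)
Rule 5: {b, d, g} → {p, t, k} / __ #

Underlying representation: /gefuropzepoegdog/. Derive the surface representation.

Rule 1 (stop-cluster i-epenthesis): /g/ and /d/ form a stop–stop cluster, so [i] is inserted between them. /gefuropzepoegdog/ → gefuropzepoegidog.
Rule 2 (intervocalic voicing): /f/ is a voiceless obstruent between vowels /e/ and /u/, so it voices to [v]. /p/ is a voiceless obstruent between vowels /e/ and /o/, so it voices to [b]. /gefuropzepoegidog/ → gevuropzeboegidog.
Rule 3 (pre-rhotic lowering): /u/ is a high vowel immediately before /r/, so it lowers to [o]. /gevuropzeboegidog/ → gevoropzeboegidog.
Rule 4 (regressive voicing assimilation): /p/ precedes the voiced obstruent /z/, so it voices to [b] by assimilation. /gevoropzeboegidog/ → gevorobzeboegidog.
Rule 5 (final devoicing): /g/ is a voiced stop in word-final position, so it devoices to [k]. /gevorobzeboegidog/ → gevorobzeboegidok.

gevorobzeboegidok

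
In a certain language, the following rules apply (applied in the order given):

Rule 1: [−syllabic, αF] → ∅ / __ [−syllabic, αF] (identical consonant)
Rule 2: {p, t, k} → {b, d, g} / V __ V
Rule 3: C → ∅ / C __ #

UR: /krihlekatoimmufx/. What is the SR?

krihlegadoimuf

Rule 1 (degemination): /mm/ is a geminate; the first /m/ deletes. /krihlekatoimmufx/ → krihlekatoimufx.
Rule 2 (intervocalic voicing): /k/ is a voiceless stop between vowels /e/ and /a/, so it voices to [g]. /t/ is a voiceless stop between vowels /a/ and /o/, so it voices to [d]. /krihlekatoimufx/ → krihlegadoimufx.
Rule 3 (final cluster simplification): /x/ is the second consonant of a word-final cluster /fx/, so it deletes. /krihlegadoimufx/ → krihlegadoimuf.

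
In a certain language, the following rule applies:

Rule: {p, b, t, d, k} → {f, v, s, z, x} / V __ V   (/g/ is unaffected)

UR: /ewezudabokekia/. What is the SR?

ewezuzavoxexia

/d/ is a stop between vowels /u/ and /a/, so it spirantizes to the fricative [z].
/b/ is a stop between vowels /a/ and /o/, so it spirantizes to the fricative [v].
/k/ is a stop between vowels /o/ and /e/, so it spirantizes to the fricative [x].
/k/ is a stop between vowels /e/ and /i/, so it spirantizes to the fricative [x].
Surface form: [ewezuzavoxexia].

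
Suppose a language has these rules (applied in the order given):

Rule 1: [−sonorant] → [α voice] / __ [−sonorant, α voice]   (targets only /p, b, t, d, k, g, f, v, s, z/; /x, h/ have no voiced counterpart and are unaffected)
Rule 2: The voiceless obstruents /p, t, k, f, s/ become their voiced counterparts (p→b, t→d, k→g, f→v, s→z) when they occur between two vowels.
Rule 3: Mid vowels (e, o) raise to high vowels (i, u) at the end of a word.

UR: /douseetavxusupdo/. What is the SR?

Rule 1 (regressive voicing assimilation): /v/ precedes the voiceless obstruent /x/, so it devoices to [f] by assimilation. /p/ precedes the voiced obstruent /d/, so it voices to [b] by assimilation. /douseetavxusupdo/ → douseetafxusubdo.
Rule 2 (intervocalic voicing): /s/ is a voiceless obstruent between vowels /u/ and /e/, so it voices to [z]. /t/ is a voiceless obstruent between vowels /e/ and /a/, so it voices to [d]. /s/ is a voiceless obstruent between vowels /u/ and /u/, so it voices to [z]. /douseetafxusubdo/ → douzeedafxuzubdo.
Rule 3 (final vowel raising): /o/ is a mid vowel in word-final position, so it raises to [u]. /douzeedafxuzubdo/ → douzeedafxuzubdu.

douzeedafxuzubdu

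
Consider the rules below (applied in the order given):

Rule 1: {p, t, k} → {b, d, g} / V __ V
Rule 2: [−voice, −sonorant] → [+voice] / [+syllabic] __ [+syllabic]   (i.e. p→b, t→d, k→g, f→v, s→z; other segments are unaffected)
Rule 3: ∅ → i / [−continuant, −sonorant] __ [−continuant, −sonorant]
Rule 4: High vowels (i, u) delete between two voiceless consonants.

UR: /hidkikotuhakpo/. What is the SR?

Rule 1 (intervocalic voicing): /k/ is a voiceless stop between vowels /i/ and /o/, so it voices to [g]. /t/ is a voiceless stop between vowels /o/ and /u/, so it voices to [d]. /hidkikotuhakpo/ → hidkigoduhakpo.
Rule 2 (intervocalic voicing): no segment meets the environment; /hidkigoduhakpo/ is unchanged.
Rule 3 (stop-cluster i-epenthesis): /d/ and /k/ form a stop–stop cluster, so [i] is inserted between them. /k/ and /p/ form a stop–stop cluster, so [i] is inserted between them. /hidkigoduhakpo/ → hidikigoduhakipo.
Rule 4 (high vowel syncope): /i/ is a high vowel flanked by voiceless consonants /k/ and /p/, so it deletes. /hidikigoduhakipo/ → hidikigoduhakpo.

hidikigoduhakpo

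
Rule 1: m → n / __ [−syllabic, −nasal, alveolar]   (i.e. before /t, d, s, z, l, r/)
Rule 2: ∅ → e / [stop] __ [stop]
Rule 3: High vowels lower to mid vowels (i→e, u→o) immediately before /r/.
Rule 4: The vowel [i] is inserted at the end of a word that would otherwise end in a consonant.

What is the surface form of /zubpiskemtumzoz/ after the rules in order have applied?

zubepiskentunzozi

Rule 1 (nasal place assimilation): /m/ precedes the alveolar consonant /t/, so it assimilates in place to [n]. /m/ precedes the alveolar consonant /z/, so it assimilates in place to [n]. /zubpiskemtumzoz/ → zubpiskentunzoz.
Rule 2 (stop-cluster e-epenthesis): /b/ and /p/ form a stop–stop cluster, so [e] is inserted between them. /zubpiskentunzoz/ → zubepiskentunzoz.
Rule 3 (pre-rhotic lowering): no segment meets the environment; /zubepiskentunzoz/ is unchanged.
Rule 4 (final i-epenthesis): the form ends in the consonant /z/, so [i] is inserted word-finally. /zubepiskentunzoz/ → zubepiskentunzozi.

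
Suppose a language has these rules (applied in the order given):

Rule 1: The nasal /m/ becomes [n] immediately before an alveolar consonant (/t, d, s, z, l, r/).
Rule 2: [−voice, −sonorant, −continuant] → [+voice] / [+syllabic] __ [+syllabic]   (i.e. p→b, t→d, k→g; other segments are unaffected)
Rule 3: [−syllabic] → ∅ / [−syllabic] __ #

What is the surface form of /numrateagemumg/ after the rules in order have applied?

Rule 1 (nasal place assimilation): /m/ precedes the alveolar consonant /r/, so it assimilates in place to [n]. /numrateagemumg/ → nunrateagemumg.
Rule 2 (intervocalic voicing): /t/ is a voiceless stop between vowels /a/ and /e/, so it voices to [d]. /nunrateagemumg/ → nunradeagemumg.
Rule 3 (final cluster simplification): /g/ is the second consonant of a word-final cluster /mg/, so it deletes. /nunradeagemumg/ → nunradeagemum.

nunradeagemum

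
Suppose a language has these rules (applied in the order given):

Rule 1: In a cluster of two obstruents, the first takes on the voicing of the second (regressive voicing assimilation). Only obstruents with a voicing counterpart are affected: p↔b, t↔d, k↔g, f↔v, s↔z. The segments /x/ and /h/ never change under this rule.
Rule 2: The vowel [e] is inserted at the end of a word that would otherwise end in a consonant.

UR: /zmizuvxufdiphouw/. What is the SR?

Rule 1 (regressive voicing assimilation): /v/ precedes the voiceless obstruent /x/, so it devoices to [f] by assimilation. /f/ precedes the voiced obstruent /d/, so it voices to [v] by assimilation. /zmizuvxufdiphouw/ → zmizufxuvdiphouw.
Rule 2 (final e-epenthesis): the form ends in the consonant /w/, so [e] is inserted word-finally. /zmizufxuvdiphouw/ → zmizufxuvdiphouwe.

zmizufxuvdiphouwe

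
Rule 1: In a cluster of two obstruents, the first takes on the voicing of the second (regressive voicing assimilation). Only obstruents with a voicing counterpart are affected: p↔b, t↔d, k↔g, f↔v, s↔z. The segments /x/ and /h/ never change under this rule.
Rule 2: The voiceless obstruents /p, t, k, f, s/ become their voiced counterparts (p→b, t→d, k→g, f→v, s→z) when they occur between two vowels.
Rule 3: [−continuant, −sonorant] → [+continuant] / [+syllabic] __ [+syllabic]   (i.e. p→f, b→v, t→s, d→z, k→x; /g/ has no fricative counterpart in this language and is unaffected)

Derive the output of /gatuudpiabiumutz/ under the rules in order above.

Rule 1 (regressive voicing assimilation): /d/ precedes the voiceless obstruent /p/, so it devoices to [t] by assimilation. /t/ precedes the voiced obstruent /z/, so it voices to [d] by assimilation. /gatuudpiabiumutz/ → gatuutpiabiumudz.
Rule 2 (intervocalic voicing): /t/ is a voiceless obstruent between vowels /a/ and /u/, so it voices to [d]. /gatuutpiabiumudz/ → gaduutpiabiumudz.
Rule 3 (intervocalic spirantization): /d/ is a stop between vowels /a/ and /u/, so it spirantizes to the fricative [z]. /b/ is a stop between vowels /a/ and /i/, so it spirantizes to the fricative [v]. /gaduutpiabiumudz/ → gazuutpiaviumudz.

gazuutpiaviumudz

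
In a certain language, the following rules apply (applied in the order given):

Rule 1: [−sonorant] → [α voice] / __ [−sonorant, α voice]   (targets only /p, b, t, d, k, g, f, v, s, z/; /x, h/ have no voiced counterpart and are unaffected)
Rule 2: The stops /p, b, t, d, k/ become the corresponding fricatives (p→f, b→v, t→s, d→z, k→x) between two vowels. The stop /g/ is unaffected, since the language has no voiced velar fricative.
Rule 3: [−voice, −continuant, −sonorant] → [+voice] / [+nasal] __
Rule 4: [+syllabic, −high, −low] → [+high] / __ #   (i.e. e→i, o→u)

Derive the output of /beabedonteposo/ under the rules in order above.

Rule 1 (regressive voicing assimilation): no segment meets the environment; /beabedonteposo/ is unchanged.
Rule 2 (intervocalic spirantization): /b/ is a stop between vowels /a/ and /e/, so it spirantizes to the fricative [v]. /d/ is a stop between vowels /e/ and /o/, so it spirantizes to the fricative [z]. /p/ is a stop between vowels /e/ and /o/, so it spirantizes to the fricative [f]. /beabedonteposo/ → beavezontefoso.
Rule 3 (post-nasal voicing): /t/ is a voiceless stop immediately after the nasal /n/, so it voices to [d]. /beavezontefoso/ → beavezondefoso.
Rule 4 (final vowel raising): /o/ is a mid vowel in word-final position, so it raises to [u]. /beavezondefoso/ → beavezondefosu.

beavezondefosu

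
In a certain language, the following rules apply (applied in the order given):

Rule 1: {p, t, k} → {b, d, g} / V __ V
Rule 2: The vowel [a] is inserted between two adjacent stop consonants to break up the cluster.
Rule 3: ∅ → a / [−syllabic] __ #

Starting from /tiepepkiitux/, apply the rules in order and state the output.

Rule 1 (intervocalic voicing): /p/ is a voiceless stop between vowels /e/ and /e/, so it voices to [b]. /t/ is a voiceless stop between vowels /i/ and /u/, so it voices to [d]. /tiepepkiitux/ → tiebepkiidux.
Rule 2 (stop-cluster a-epenthesis): /p/ and /k/ form a stop–stop cluster, so [a] is inserted between them. /tiebepkiidux/ → tiebepakiidux.
Rule 3 (final a-epenthesis): the form ends in the consonant /x/, so [a] is inserted word-finally. /tiebepakiidux/ → tiebepakiiduxa.

tiebepakiiduxa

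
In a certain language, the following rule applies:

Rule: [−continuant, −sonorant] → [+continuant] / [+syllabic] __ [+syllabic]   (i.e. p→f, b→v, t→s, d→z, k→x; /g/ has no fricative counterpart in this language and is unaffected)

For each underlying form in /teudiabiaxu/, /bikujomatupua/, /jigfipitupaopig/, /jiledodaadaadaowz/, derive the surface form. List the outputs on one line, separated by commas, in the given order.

teuziaviaxu, bixujomasufua, jigfifisufaofig, jilezozaazaazaowz

/teudiabiaxu/: /d/ is a stop between vowels /u/ and /i/, so it spirantizes to the fricative [z]. /b/ is a stop between vowels /a/ and /i/, so it spirantizes to the fricative [v]. → [teuziaviaxu].
/bikujomatupua/: /k/ is a stop between vowels /i/ and /u/, so it spirantizes to the fricative [x]. /t/ is a stop between vowels /a/ and /u/, so it spirantizes to the fricative [s]. /p/ is a stop between vowels /u/ and /u/, so it spirantizes to the fricative [f]. → [bixujomasufua].
/jigfipitupaopig/: /p/ is a stop between vowels /i/ and /i/, so it spirantizes to the fricative [f]. /t/ is a stop between vowels /i/ and /u/, so it spirantizes to the fricative [s]. /p/ is a stop between vowels /u/ and /a/, so it spirantizes to the fricative [f]. /p/ is a stop between vowels /o/ and /i/, so it spirantizes to the fricative [f]. → [jigfifisufaofig].
/jiledodaadaadaowz/: /d/ is a stop between vowels /e/ and /o/, so it spirantizes to the fricative [z]. /d/ is a stop between vowels /o/ and /a/, so it spirantizes to the fricative [z]. /d/ is a stop between vowels /a/ and /a/, so it spirantizes to the fricative [z]. /d/ is a stop between vowels /a/ and /a/, so it spirantizes to the fricative [z]. → [jilezozaazaazaowz].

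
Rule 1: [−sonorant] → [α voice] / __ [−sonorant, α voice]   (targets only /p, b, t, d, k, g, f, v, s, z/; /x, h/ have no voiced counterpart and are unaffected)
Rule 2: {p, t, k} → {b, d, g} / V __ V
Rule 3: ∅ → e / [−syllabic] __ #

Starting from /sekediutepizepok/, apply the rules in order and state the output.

segediudebizeboke

Rule 1 (regressive voicing assimilation): no segment meets the environment; /sekediutepizepok/ is unchanged.
Rule 2 (intervocalic voicing): /k/ is a voiceless stop between vowels /e/ and /e/, so it voices to [g]. /t/ is a voiceless stop between vowels /u/ and /e/, so it voices to [d]. /p/ is a voiceless stop between vowels /e/ and /i/, so it voices to [b]. /p/ is a voiceless stop between vowels /e/ and /o/, so it voices to [b]. /sekediutepizepok/ → segediudebizebok.
Rule 3 (final e-epenthesis): the form ends in the consonant /k/, so [e] is inserted word-finally. /segediudebizebok/ → segediudebizeboke.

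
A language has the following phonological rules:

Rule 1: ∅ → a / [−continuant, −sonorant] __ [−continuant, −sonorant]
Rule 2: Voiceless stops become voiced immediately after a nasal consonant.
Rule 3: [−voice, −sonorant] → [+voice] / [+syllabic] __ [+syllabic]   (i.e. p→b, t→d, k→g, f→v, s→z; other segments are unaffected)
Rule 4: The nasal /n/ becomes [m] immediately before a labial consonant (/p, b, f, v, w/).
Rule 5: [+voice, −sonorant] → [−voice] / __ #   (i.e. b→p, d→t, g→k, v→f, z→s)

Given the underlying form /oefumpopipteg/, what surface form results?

oevumbobibadek

Rule 1 (stop-cluster a-epenthesis): /p/ and /t/ form a stop–stop cluster, so [a] is inserted between them. /oefumpopipteg/ → oefumpopipateg.
Rule 2 (post-nasal voicing): /p/ is a voiceless stop immediately after the nasal /m/, so it voices to [b]. /oefumpopipateg/ → oefumbopipateg.
Rule 3 (intervocalic voicing): /f/ is a voiceless obstruent between vowels /e/ and /u/, so it voices to [v]. /p/ is a voiceless obstruent between vowels /o/ and /i/, so it voices to [b]. /p/ is a voiceless obstruent between vowels /i/ and /a/, so it voices to [b]. /t/ is a voiceless obstruent between vowels /a/ and /e/, so it voices to [d]. /oefumbopipateg/ → oevumbobibadeg.
Rule 4 (nasal place assimilation): no segment meets the environment; /oevumbobibadeg/ is unchanged.
Rule 5 (final devoicing): /g/ is a voiced obstruent in word-final position, so it devoices to [k]. /oevumbobibadeg/ → oevumbobibadek.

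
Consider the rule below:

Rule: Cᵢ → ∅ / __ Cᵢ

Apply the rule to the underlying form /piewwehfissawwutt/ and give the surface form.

/ww/ is a geminate; the first /w/ deletes.
/ss/ is a geminate; the first /s/ deletes.
/ww/ is a geminate; the first /w/ deletes.
/tt/ is a geminate; the first /t/ deletes.
The other instances of /p/, /w/, /h/, /f/, /s/, /t/ do not occur in the required environment and remain unchanged.
Surface form: [piewehfisawut].

piewehfisawut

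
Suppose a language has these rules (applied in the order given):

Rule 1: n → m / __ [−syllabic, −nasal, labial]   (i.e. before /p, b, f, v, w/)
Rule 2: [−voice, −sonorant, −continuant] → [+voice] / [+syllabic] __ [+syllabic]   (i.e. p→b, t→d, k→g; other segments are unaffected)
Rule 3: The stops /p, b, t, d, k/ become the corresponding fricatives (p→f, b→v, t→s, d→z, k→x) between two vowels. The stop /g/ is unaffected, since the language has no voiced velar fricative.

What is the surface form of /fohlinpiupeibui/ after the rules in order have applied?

fohlimpiuveivui

Rule 1 (nasal place assimilation): /n/ precedes the labial consonant /p/, so it assimilates in place to [m]. /fohlinpiupeibui/ → fohlimpiupeibui.
Rule 2 (intervocalic voicing): /p/ is a voiceless stop between vowels /u/ and /e/, so it voices to [b]. /fohlimpiupeibui/ → fohlimpiubeibui.
Rule 3 (intervocalic spirantization): /b/ is a stop between vowels /u/ and /e/, so it spirantizes to the fricative [v]. /b/ is a stop between vowels /i/ and /u/, so it spirantizes to the fricative [v]. /fohlimpiubeibui/ → fohlimpiuveivui.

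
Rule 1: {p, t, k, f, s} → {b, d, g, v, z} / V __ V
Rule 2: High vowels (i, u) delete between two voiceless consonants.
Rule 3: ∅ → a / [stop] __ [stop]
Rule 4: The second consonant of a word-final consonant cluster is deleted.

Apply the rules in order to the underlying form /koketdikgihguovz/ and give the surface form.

kogetadikagihguov

Rule 1 (intervocalic voicing): /k/ is a voiceless obstruent between vowels /o/ and /e/, so it voices to [g]. /koketdikgihguovz/ → kogetdikgihguovz.
Rule 2 (high vowel syncope): no segment meets the environment; /kogetdikgihguovz/ is unchanged.
Rule 3 (stop-cluster a-epenthesis): /t/ and /d/ form a stop–stop cluster, so [a] is inserted between them. /k/ and /g/ form a stop–stop cluster, so [a] is inserted between them. /kogetdikgihguovz/ → kogetadikagihguovz.
Rule 4 (final cluster simplification): /z/ is the second consonant of a word-final cluster /vz/, so it deletes. /kogetadikagihguovz/ → kogetadikagihguov.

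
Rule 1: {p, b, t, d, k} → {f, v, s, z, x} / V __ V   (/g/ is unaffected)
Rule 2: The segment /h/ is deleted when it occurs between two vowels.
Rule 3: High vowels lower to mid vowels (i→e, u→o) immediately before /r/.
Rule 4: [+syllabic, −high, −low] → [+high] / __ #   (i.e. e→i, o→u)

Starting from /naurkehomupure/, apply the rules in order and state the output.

naorkeomufori

Rule 1 (intervocalic spirantization): /p/ is a stop between vowels /u/ and /u/, so it spirantizes to the fricative [f]. /naurkehomupure/ → naurkehomufure.
Rule 2 (intervocalic h-deletion): /h/ occurs between vowels /e/ and /o/, so it deletes. /naurkehomufure/ → naurkeomufure.
Rule 3 (pre-rhotic lowering): /u/ is a high vowel immediately before /r/, so it lowers to [o]. /u/ is a high vowel immediately before /r/, so it lowers to [o]. /naurkeomufure/ → naorkeomufore.
Rule 4 (final vowel raising): /e/ is a mid vowel in word-final position, so it raises to [i]. /naorkeomufore/ → naorkeomufori.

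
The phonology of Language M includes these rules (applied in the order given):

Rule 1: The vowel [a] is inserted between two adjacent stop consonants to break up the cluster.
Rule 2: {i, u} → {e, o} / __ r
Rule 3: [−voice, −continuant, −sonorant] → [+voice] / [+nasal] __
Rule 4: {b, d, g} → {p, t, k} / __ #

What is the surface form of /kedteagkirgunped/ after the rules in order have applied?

Rule 1 (stop-cluster a-epenthesis): /d/ and /t/ form a stop–stop cluster, so [a] is inserted between them. /g/ and /k/ form a stop–stop cluster, so [a] is inserted between them. /kedteagkirgunped/ → kedateagakirgunped.
Rule 2 (pre-rhotic lowering): /i/ is a high vowel immediately before /r/, so it lowers to [e]. /kedateagakirgunped/ → kedateagakergunped.
Rule 3 (post-nasal voicing): /p/ is a voiceless stop immediately after the nasal /n/, so it voices to [b]. /kedateagakergunped/ → kedateagakergunbed.
Rule 4 (final devoicing): /d/ is a voiced stop in word-final position, so it devoices to [t]. /kedateagakergunbed/ → kedateagakergunbet.

kedateagakergunbet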